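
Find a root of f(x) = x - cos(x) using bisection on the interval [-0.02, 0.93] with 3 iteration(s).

f(x) = x - cos(x)
Initial interval: [-0.02, 0.93]

Iteration 1:
  c_1 = (-0.020000 + 0.930000)/2 = 0.455000
  f(c_1) = f(0.455000) = -0.443261
  f(a) × f(c) ≥ 0, new interval: [0.455000, 0.930000]
Iteration 2:
  c_2 = (0.455000 + 0.930000)/2 = 0.692500
  f(c_2) = f(0.692500) = -0.077152
  f(a) × f(c) ≥ 0, new interval: [0.692500, 0.930000]
Iteration 3:
  c_3 = (0.692500 + 0.930000)/2 = 0.811250
  f(c_3) = f(0.811250) = 0.122657
  f(a) × f(c) < 0, new interval: [0.692500, 0.811250]

After 3 iteration(s), the approximation is c_3 = 0.811250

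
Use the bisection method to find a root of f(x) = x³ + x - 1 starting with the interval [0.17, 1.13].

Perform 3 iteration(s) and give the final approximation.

f(x) = x³ + x - 1
Initial interval: [0.17, 1.13]

Iteration 1:
  c_1 = (0.170000 + 1.130000)/2 = 0.650000
  f(c_1) = f(0.650000) = -0.075375
  f(a) × f(c) ≥ 0, new interval: [0.650000, 1.130000]
Iteration 2:
  c_2 = (0.650000 + 1.130000)/2 = 0.890000
  f(c_2) = f(0.890000) = 0.594969
  f(a) × f(c) < 0, new interval: [0.650000, 0.890000]
Iteration 3:
  c_3 = (0.650000 + 0.890000)/2 = 0.770000
  f(c_3) = f(0.770000) = 0.226533
  f(a) × f(c) < 0, new interval: [0.650000, 0.770000]

After 3 iteration(s), the approximation is c_3 = 0.770000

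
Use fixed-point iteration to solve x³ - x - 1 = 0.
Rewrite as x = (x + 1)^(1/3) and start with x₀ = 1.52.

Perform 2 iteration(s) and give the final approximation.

Equation: x³ - x - 1 = 0
Fixed-point form: x = (x + 1)^(1/3)
x₀ = 1.52

x_1 = g(1.520000) = 1.360818
x_2 = g(1.360818) = 1.331540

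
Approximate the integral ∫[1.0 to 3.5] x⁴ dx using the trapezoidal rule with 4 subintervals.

f(x) = x⁴
a = 1.0, b = 3.5, n = 4
h = (b - a)/n = 0.625000

Trapezoidal rule: (h/2)[f(x₀) + 2f(x₁) + 2f(x₂) + ... + f(xₙ)]

x_0 = 1.0000, f(x_0) = 1.000000, coefficient = 1
x_1 = 1.6250, f(x_1) = 6.972900, coefficient = 2
x_2 = 2.2500, f(x_2) = 25.628906, coefficient = 2
x_3 = 2.8750, f(x_3) = 68.320557, coefficient = 2
x_4 = 3.5000, f(x_4) = 150.062500, coefficient = 1

I ≈ (0.625000/2) × 352.907227 = 110.283508
Exact value: 104.843750
Error: 5.439758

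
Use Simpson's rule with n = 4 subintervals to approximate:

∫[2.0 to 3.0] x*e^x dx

f(x) = x*e^x
a = 2.0, b = 3.0, n = 4
h = (b - a)/n = 0.250000

Simpson's rule: (h/3)[f(x₀) + 4f(x₁) + 2f(x₂) + ... + f(xₙ)]

x_0 = 2.0000, f(x_0) = 14.778112, coefficient = 1
x_1 = 2.2500, f(x_1) = 21.347406, coefficient = 4
x_2 = 2.5000, f(x_2) = 30.456235, coefficient = 2
x_3 = 2.7500, f(x_3) = 43.017238, coefficient = 4
x_4 = 3.0000, f(x_4) = 60.256611, coefficient = 1

I ≈ (0.250000/3) × 393.405766 = 32.783814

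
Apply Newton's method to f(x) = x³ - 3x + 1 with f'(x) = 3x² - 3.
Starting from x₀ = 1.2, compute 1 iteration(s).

f(x) = x³ - 3x + 1
f'(x) = 3x² - 3
x₀ = 1.2

Newton-Raphson formula: x_{n+1} = x_n - f(x_n)/f'(x_n)

Iteration 1:
  f(1.200000) = -0.872000
  f'(1.200000) = 1.320000
  x_1 = 1.200000 - (-0.872000)/1.320000 = 1.860606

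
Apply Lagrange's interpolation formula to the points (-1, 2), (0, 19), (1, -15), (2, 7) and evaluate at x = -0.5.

Lagrange interpolation formula:
P(x) = Σ yᵢ × Lᵢ(x)
where Lᵢ(x) = Π_{j≠i} (x - xⱼ)/(xᵢ - xⱼ)

L_0(-0.5) = (-0.5 - 0)/(-1 - 0) × (-0.5 - 1)/(-1 - 1) × (-0.5 - 2)/(-1 - 2) = 0.312500
L_1(-0.5) = (-0.5 - (-1))/(0 - (-1)) × (-0.5 - 1)/(0 - 1) × (-0.5 - 2)/(0 - 2) = 0.937500
L_2(-0.5) = (-0.5 - (-1))/(1 - (-1)) × (-0.5 - 0)/(1 - 0) × (-0.5 - 2)/(1 - 2) = -0.312500
L_3(-0.5) = (-0.5 - (-1))/(2 - (-1)) × (-0.5 - 0)/(2 - 0) × (-0.5 - 1)/(2 - 1) = 0.062500

P(-0.5) = 2×L_0(-0.5) + 19×L_1(-0.5) + (-15)×L_2(-0.5) + 7×L_3(-0.5)
P(-0.5) = 23.562500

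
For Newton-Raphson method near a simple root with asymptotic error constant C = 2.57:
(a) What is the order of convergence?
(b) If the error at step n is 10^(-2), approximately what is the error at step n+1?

(a) Newton-Raphson has quadratic (order 2) convergence near simple roots.
    This means |e_{n+1}| ≈ C|e_n|².

(b) With |e_n| = 10^(-2) and C = 2.57:
    |e_{n+1}| ≈ 2.57 × (10^(-2))² = 2.57 × 10^(-4)

(a) 2 (quadratic); (b) |e_{n+1}| ≈ 2.570e-04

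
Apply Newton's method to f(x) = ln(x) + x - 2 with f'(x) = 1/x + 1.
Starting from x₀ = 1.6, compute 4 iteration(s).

f(x) = ln(x) + x - 2
f'(x) = 1/x + 1
x₀ = 1.6

Newton-Raphson formula: x_{n+1} = x_n - f(x_n)/f'(x_n)

Iteration 1:
  f(1.600000) = 0.070004
  f'(1.600000) = 1.625000
  x_1 = 1.600000 - 0.070004/1.625000 = 1.556921
Iteration 2:
  f(1.556921) = -0.000369
  f'(1.556921) = 1.642293
  x_2 = 1.556921 - (-0.000369)/1.642293 = 1.557146
Iteration 3:
  f(1.557146) = 0.000000
  f'(1.557146) = 1.642201
  x_3 = 1.557146 - 0.000000/1.642201 = 1.557146
Iteration 4:
  f(1.557146) = 0.000000
  f'(1.557146) = 1.642201
  x_4 = 1.557146 - 0.000000/1.642201 = 1.557146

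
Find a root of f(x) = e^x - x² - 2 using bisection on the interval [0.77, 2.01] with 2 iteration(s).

f(x) = e^x - x² - 2
Initial interval: [0.77, 2.01]

Iteration 1:
  c_1 = (0.770000 + 2.010000)/2 = 1.390000
  f(c_1) = f(1.390000) = 0.082750
  f(a) × f(c) < 0, new interval: [0.770000, 1.390000]
Iteration 2:
  c_2 = (0.770000 + 1.390000)/2 = 1.080000
  f(c_2) = f(1.080000) = -0.221720
  f(a) × f(c) ≥ 0, new interval: [1.080000, 1.390000]

After 2 iteration(s), the approximation is c_2 = 1.080000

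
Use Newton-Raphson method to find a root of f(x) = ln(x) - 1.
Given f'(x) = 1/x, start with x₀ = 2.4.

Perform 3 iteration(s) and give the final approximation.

f(x) = ln(x) - 1
f'(x) = 1/x
x₀ = 2.4

Newton-Raphson formula: x_{n+1} = x_n - f(x_n)/f'(x_n)

Iteration 1:
  f(2.400000) = -0.124531
  f'(2.400000) = 0.416667
  x_1 = 2.400000 - (-0.124531)/0.416667 = 2.698875
Iteration 2:
  f(2.698875) = -0.007165
  f'(2.698875) = 0.370525
  x_2 = 2.698875 - (-0.007165)/0.370525 = 2.718212
Iteration 3:
  f(2.718212) = -0.000026
  f'(2.718212) = 0.367889
  x_3 = 2.718212 - (-0.000026)/0.367889 = 2.718282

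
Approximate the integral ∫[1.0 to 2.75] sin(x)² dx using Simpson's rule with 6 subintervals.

f(x) = sin(x)²
a = 1.0, b = 2.75, n = 6
h = (b - a)/n = 0.291667

Simpson's rule: (h/3)[f(x₀) + 4f(x₁) + 2f(x₂) + ... + f(xₙ)]

x_0 = 1.0000, f(x_0) = 0.708073, coefficient = 1
x_1 = 1.2917, f(x_1) = 0.924089, coefficient = 4
x_2 = 1.5833, f(x_2) = 0.999843, coefficient = 2
x_3 = 1.8750, f(x_3) = 0.910280, coefficient = 4
x_4 = 2.1667, f(x_4) = 0.685022, coefficient = 2
x_5 = 2.4583, f(x_5) = 0.398570, coefficient = 4
x_6 = 2.7500, f(x_6) = 0.145665, coefficient = 1

I ≈ (0.291667/3) × 13.155223 = 1.278980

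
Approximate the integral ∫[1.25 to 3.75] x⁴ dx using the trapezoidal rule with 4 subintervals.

f(x) = x⁴
a = 1.25, b = 3.75, n = 4
h = (b - a)/n = 0.625000

Trapezoidal rule: (h/2)[f(x₀) + 2f(x₁) + 2f(x₂) + ... + f(xₙ)]

x_0 = 1.2500, f(x_0) = 2.441406, coefficient = 1
x_1 = 1.8750, f(x_1) = 12.359619, coefficient = 2
x_2 = 2.5000, f(x_2) = 39.062500, coefficient = 2
x_3 = 3.1250, f(x_3) = 95.367432, coefficient = 2
x_4 = 3.7500, f(x_4) = 197.753906, coefficient = 1

I ≈ (0.625000/2) × 493.774414 = 154.304504
Exact value: 147.705078
Error: 6.599426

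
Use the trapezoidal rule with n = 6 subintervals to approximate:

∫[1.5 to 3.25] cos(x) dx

f(x) = cos(x)
a = 1.5, b = 3.25, n = 6
h = (b - a)/n = 0.291667

Trapezoidal rule: (h/2)[f(x₀) + 2f(x₁) + 2f(x₂) + ... + f(xₙ)]

x_0 = 1.5000, f(x_0) = 0.070737, coefficient = 1
x_1 = 1.7917, f(x_1) = -0.219079, coefficient = 2
x_2 = 2.0833, f(x_2) = -0.490390, coefficient = 2
x_3 = 2.3750, f(x_3) = -0.720278, coefficient = 2
x_4 = 2.6667, f(x_4) = -0.889327, coefficient = 2
x_5 = 2.9583, f(x_5) = -0.983255, coefficient = 2
x_6 = 3.2500, f(x_6) = -0.994130, coefficient = 1

I ≈ (0.291667/2) × -7.528050 = -1.097841
Exact value: -1.105690
Error: 0.007850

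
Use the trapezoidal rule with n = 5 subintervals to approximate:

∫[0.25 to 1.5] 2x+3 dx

f(x) = 2x+3
a = 0.25, b = 1.5, n = 5
h = (b - a)/n = 0.250000

Trapezoidal rule: (h/2)[f(x₀) + 2f(x₁) + 2f(x₂) + ... + f(xₙ)]

x_0 = 0.2500, f(x_0) = 3.500000, coefficient = 1
x_1 = 0.5000, f(x_1) = 4.000000, coefficient = 2
x_2 = 0.7500, f(x_2) = 4.500000, coefficient = 2
x_3 = 1.0000, f(x_3) = 5.000000, coefficient = 2
x_4 = 1.2500, f(x_4) = 5.500000, coefficient = 2
x_5 = 1.5000, f(x_5) = 6.000000, coefficient = 1

I ≈ (0.250000/2) × 47.500000 = 5.937500
Exact value: 5.937500
Error: 0.000000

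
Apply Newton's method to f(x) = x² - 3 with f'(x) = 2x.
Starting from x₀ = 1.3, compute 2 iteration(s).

f(x) = x² - 3
f'(x) = 2x
x₀ = 1.3

Newton-Raphson formula: x_{n+1} = x_n - f(x_n)/f'(x_n)

Iteration 1:
  f(1.300000) = -1.310000
  f'(1.300000) = 2.600000
  x_1 = 1.300000 - (-1.310000)/2.600000 = 1.803846
Iteration 2:
  f(1.803846) = 0.253861
  f'(1.803846) = 3.607692
  x_2 = 1.803846 - 0.253861/3.607692 = 1.733480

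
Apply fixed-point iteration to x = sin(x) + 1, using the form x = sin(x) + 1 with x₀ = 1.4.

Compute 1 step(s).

Equation: x = sin(x) + 1
Fixed-point form: x = sin(x) + 1
x₀ = 1.4

x_1 = g(1.400000) = 1.985450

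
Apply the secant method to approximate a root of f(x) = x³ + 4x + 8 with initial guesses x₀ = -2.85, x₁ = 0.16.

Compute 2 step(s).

f(x) = x³ + 4x + 8
x₀ = -2.85, x₁ = 0.16

Secant formula: x_{n+1} = x_n - f(x_n)(x_n - x_{n-1})/(f(x_n) - f(x_{n-1}))

Iteration 1:
  f(-2.850000) = -26.549125
  f(0.160000) = 8.644096
  x_2 = 0.160000 - 8.644096×(0.160000 - (-2.850000))/(8.644096 - (-26.549125))
       = -0.579311
Iteration 2:
  f(0.160000) = 8.644096
  f(-0.579311) = 5.488339
  x_3 = -0.579311 - 5.488339×(-0.579311 - 0.160000)/(5.488339 - 8.644096)
       = -1.865084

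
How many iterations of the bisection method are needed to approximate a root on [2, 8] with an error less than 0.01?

We need (b-a)/2^n ≤ 0.01
(8 - 2)/2^n ≤ 0.01
6/2^n ≤ 0.01
2^n ≥ 600
n ≥ log₂(600) = 9.23
n ≥ 10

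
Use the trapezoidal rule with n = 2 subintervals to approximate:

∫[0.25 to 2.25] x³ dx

f(x) = x³
a = 0.25, b = 2.25, n = 2
h = (b - a)/n = 1.000000

Trapezoidal rule: (h/2)[f(x₀) + 2f(x₁) + 2f(x₂) + ... + f(xₙ)]

x_0 = 0.2500, f(x_0) = 0.015625, coefficient = 1
x_1 = 1.2500, f(x_1) = 1.953125, coefficient = 2
x_2 = 2.2500, f(x_2) = 11.390625, coefficient = 1

I ≈ (1.000000/2) × 15.312500 = 7.656250
Exact value: 6.406250
Error: 1.250000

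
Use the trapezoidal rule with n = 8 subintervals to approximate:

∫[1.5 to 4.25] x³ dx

f(x) = x³
a = 1.5, b = 4.25, n = 8
h = (b - a)/n = 0.343750

Trapezoidal rule: (h/2)[f(x₀) + 2f(x₁) + 2f(x₂) + ... + f(xₙ)]

x_0 = 1.5000, f(x_0) = 3.375000, coefficient = 1
x_1 = 1.8438, f(x_1) = 6.267670, coefficient = 2
x_2 = 2.1875, f(x_2) = 10.467529, coefficient = 2
x_3 = 2.5312, f(x_3) = 16.218292, coefficient = 2
x_4 = 2.8750, f(x_4) = 23.763672, coefficient = 2
x_5 = 3.2188, f(x_5) = 33.347382, coefficient = 2
x_6 = 3.5625, f(x_6) = 45.213135, coefficient = 2
x_7 = 3.9062, f(x_7) = 59.604645, coefficient = 2
x_8 = 4.2500, f(x_8) = 76.765625, coefficient = 1

I ≈ (0.343750/2) × 469.905273 = 80.764969
Exact value: 80.297852
Error: 0.467117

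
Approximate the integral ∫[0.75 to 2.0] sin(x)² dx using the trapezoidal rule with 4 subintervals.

f(x) = sin(x)²
a = 0.75, b = 2.0, n = 4
h = (b - a)/n = 0.312500

Trapezoidal rule: (h/2)[f(x₀) + 2f(x₁) + 2f(x₂) + ... + f(xₙ)]

x_0 = 0.7500, f(x_0) = 0.464631, coefficient = 1
x_1 = 1.0625, f(x_1) = 0.763133, coefficient = 2
x_2 = 1.3750, f(x_2) = 0.962151, coefficient = 2
x_3 = 1.6875, f(x_3) = 0.986442, coefficient = 2
x_4 = 2.0000, f(x_4) = 0.826822, coefficient = 1

I ≈ (0.312500/2) × 6.714906 = 1.049204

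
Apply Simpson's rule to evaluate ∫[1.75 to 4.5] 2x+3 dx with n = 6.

f(x) = 2x+3
a = 1.75, b = 4.5, n = 6
h = (b - a)/n = 0.458333

Simpson's rule: (h/3)[f(x₀) + 4f(x₁) + 2f(x₂) + ... + f(xₙ)]

x_0 = 1.7500, f(x_0) = 6.500000, coefficient = 1
x_1 = 2.2083, f(x_1) = 7.416667, coefficient = 4
x_2 = 2.6667, f(x_2) = 8.333333, coefficient = 2
x_3 = 3.1250, f(x_3) = 9.250000, coefficient = 4
x_4 = 3.5833, f(x_4) = 10.166667, coefficient = 2
x_5 = 4.0417, f(x_5) = 11.083333, coefficient = 4
x_6 = 4.5000, f(x_6) = 12.000000, coefficient = 1

I ≈ (0.458333/3) × 166.500000 = 25.437500
Exact value: 25.437500
Error: 0.000000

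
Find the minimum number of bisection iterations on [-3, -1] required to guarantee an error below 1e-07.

We need (b-a)/2^n ≤ 1e-07
(-1 - (-3))/2^n ≤ 1e-07
2/2^n ≤ 1e-07
2^n ≥ 20000000
n ≥ log₂(20000000) = 24.25
n ≥ 25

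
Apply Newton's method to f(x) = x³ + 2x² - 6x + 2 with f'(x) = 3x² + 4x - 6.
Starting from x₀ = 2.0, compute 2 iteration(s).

f(x) = x³ + 2x² - 6x + 2
f'(x) = 3x² + 4x - 6
x₀ = 2.0

Newton-Raphson formula: x_{n+1} = x_n - f(x_n)/f'(x_n)

Iteration 1:
  f(2.000000) = 6.000000
  f'(2.000000) = 14.000000
  x_1 = 2.000000 - 6.000000/14.000000 = 1.571429
Iteration 2:
  f(1.571429) = 1.390671
  f'(1.571429) = 7.693878
  x_2 = 1.571429 - 1.390671/7.693878 = 1.390678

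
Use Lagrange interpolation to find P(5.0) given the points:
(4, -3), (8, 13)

Lagrange interpolation formula:
P(x) = Σ yᵢ × Lᵢ(x)
where Lᵢ(x) = Π_{j≠i} (x - xⱼ)/(xᵢ - xⱼ)

L_0(5.0) = (5.0 - 8)/(4 - 8) = 0.750000
L_1(5.0) = (5.0 - 4)/(8 - 4) = 0.250000

P(5.0) = (-3)×L_0(5.0) + 13×L_1(5.0)
P(5.0) = 1.000000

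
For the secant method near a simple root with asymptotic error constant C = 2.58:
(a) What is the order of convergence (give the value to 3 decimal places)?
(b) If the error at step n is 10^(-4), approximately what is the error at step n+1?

(a) Secant method has superlinear convergence with order φ = (1+√5)/2 ≈ 1.618.
    This means |e_{n+1}| ≈ C|e_n|^1.618.

(b) With |e_n| = 10^(-4) and C = 2.58:
    |e_{n+1}| ≈ 2.58 × (10^(-4))^1.618 = 2.58 × 10^(-6.47)

(a) ≈ 1.618 (golden ratio); (b) |e_{n+1}| ≈ 8.699e-07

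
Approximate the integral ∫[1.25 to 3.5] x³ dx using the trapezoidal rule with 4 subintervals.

f(x) = x³
a = 1.25, b = 3.5, n = 4
h = (b - a)/n = 0.562500

Trapezoidal rule: (h/2)[f(x₀) + 2f(x₁) + 2f(x₂) + ... + f(xₙ)]

x_0 = 1.2500, f(x_0) = 1.953125, coefficient = 1
x_1 = 1.8125, f(x_1) = 5.954346, coefficient = 2
x_2 = 2.3750, f(x_2) = 13.396484, coefficient = 2
x_3 = 2.9375, f(x_3) = 25.347412, coefficient = 2
x_4 = 3.5000, f(x_4) = 42.875000, coefficient = 1

I ≈ (0.562500/2) × 134.224609 = 37.750671
Exact value: 36.905273
Error: 0.845398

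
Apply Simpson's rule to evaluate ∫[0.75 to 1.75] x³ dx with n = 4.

f(x) = x³
a = 0.75, b = 1.75, n = 4
h = (b - a)/n = 0.250000

Simpson's rule: (h/3)[f(x₀) + 4f(x₁) + 2f(x₂) + ... + f(xₙ)]

x_0 = 0.7500, f(x_0) = 0.421875, coefficient = 1
x_1 = 1.0000, f(x_1) = 1.000000, coefficient = 4
x_2 = 1.2500, f(x_2) = 1.953125, coefficient = 2
x_3 = 1.5000, f(x_3) = 3.375000, coefficient = 4
x_4 = 1.7500, f(x_4) = 5.359375, coefficient = 1

I ≈ (0.250000/3) × 27.187500 = 2.265625
Exact value: 2.265625
Error: 0.000000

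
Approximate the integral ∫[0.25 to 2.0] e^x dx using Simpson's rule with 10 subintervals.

f(x) = e^x
a = 0.25, b = 2.0, n = 10
h = (b - a)/n = 0.175000

Simpson's rule: (h/3)[f(x₀) + 4f(x₁) + 2f(x₂) + ... + f(xₙ)]

x_0 = 0.2500, f(x_0) = 1.284025, coefficient = 1
x_1 = 0.4250, f(x_1) = 1.529590, coefficient = 4
x_2 = 0.6000, f(x_2) = 1.822119, coefficient = 2
x_3 = 0.7750, f(x_3) = 2.170592, coefficient = 4
x_4 = 0.9500, f(x_4) = 2.585710, coefficient = 2
x_5 = 1.1250, f(x_5) = 3.080217, coefficient = 4
x_6 = 1.3000, f(x_6) = 3.669297, coefficient = 2
x_7 = 1.4750, f(x_7) = 4.371036, coefficient = 4
x_8 = 1.6500, f(x_8) = 5.206980, coefficient = 2
x_9 = 1.8250, f(x_9) = 6.202795, coefficient = 4
x_10 = 2.0000, f(x_10) = 7.389056, coefficient = 1

I ≈ (0.175000/3) × 104.658212 = 6.105062
Exact value: 6.105031
Error: 0.000032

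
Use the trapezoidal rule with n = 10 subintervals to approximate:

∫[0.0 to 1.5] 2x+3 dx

f(x) = 2x+3
a = 0.0, b = 1.5, n = 10
h = (b - a)/n = 0.150000

Trapezoidal rule: (h/2)[f(x₀) + 2f(x₁) + 2f(x₂) + ... + f(xₙ)]

x_0 = 0.0000, f(x_0) = 3.000000, coefficient = 1
x_1 = 0.1500, f(x_1) = 3.300000, coefficient = 2
x_2 = 0.3000, f(x_2) = 3.600000, coefficient = 2
x_3 = 0.4500, f(x_3) = 3.900000, coefficient = 2
x_4 = 0.6000, f(x_4) = 4.200000, coefficient = 2
x_5 = 0.7500, f(x_5) = 4.500000, coefficient = 2
x_6 = 0.9000, f(x_6) = 4.800000, coefficient = 2
x_7 = 1.0500, f(x_7) = 5.100000, coefficient = 2
x_8 = 1.2000, f(x_8) = 5.400000, coefficient = 2
x_9 = 1.3500, f(x_9) = 5.700000, coefficient = 2
x_10 = 1.5000, f(x_10) = 6.000000, coefficient = 1

I ≈ (0.150000/2) × 90.000000 = 6.750000
Exact value: 6.750000
Error: 0.000000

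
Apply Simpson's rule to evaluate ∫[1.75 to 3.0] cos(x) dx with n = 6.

f(x) = cos(x)
a = 1.75, b = 3.0, n = 6
h = (b - a)/n = 0.208333

Simpson's rule: (h/3)[f(x₀) + 4f(x₁) + 2f(x₂) + ... + f(xₙ)]

x_0 = 1.7500, f(x_0) = -0.178246, coefficient = 1
x_1 = 1.9583, f(x_1) = -0.377909, coefficient = 4
x_2 = 2.1667, f(x_2) = -0.561229, coefficient = 2
x_3 = 2.3750, f(x_3) = -0.720278, coefficient = 4
x_4 = 2.5833, f(x_4) = -0.848178, coefficient = 2
x_5 = 2.7917, f(x_5) = -0.939398, coefficient = 4
x_6 = 3.0000, f(x_6) = -0.989992, coefficient = 1

I ≈ (0.208333/3) × -12.137397 = -0.842875
Exact value: -0.842866
Error: 0.000009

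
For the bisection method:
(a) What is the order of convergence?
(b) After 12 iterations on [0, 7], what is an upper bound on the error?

(a) Bisection has linear (order 1) convergence; the error is halved each step.

(b) Error bound = (b-a)/2^n = (7 - 0)/2^{12}
    = 7/2^{12}

(a) 1 (linear); (b) error ≤ 1.71e-03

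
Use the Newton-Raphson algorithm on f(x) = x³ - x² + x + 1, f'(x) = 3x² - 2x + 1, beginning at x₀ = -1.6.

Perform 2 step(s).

f(x) = x³ - x² + x + 1
f'(x) = 3x² - 2x + 1
x₀ = -1.6

Newton-Raphson formula: x_{n+1} = x_n - f(x_n)/f'(x_n)

Iteration 1:
  f(-1.600000) = -7.256000
  f'(-1.600000) = 11.880000
  x_1 = -1.600000 - (-7.256000)/11.880000 = -0.989226
Iteration 2:
  f(-0.989226) = -1.935817
  f'(-0.989226) = 5.914153
  x_2 = -0.989226 - (-1.935817)/5.914153 = -0.661906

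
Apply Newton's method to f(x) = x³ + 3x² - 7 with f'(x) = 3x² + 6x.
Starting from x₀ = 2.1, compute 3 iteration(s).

f(x) = x³ + 3x² - 7
f'(x) = 3x² + 6x
x₀ = 2.1

Newton-Raphson formula: x_{n+1} = x_n - f(x_n)/f'(x_n)

Iteration 1:
  f(2.100000) = 15.491000
  f'(2.100000) = 25.830000
  x_1 = 2.100000 - 15.491000/25.830000 = 1.500271
Iteration 2:
  f(1.500271) = 3.129269
  f'(1.500271) = 15.754065
  x_2 = 1.500271 - 3.129269/15.754065 = 1.301639
Iteration 3:
  f(1.301639) = 0.288106
  f'(1.301639) = 12.892620
  x_3 = 1.301639 - 0.288106/12.892620 = 1.279292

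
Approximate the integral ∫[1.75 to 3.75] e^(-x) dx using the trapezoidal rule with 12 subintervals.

f(x) = e^(-x)
a = 1.75, b = 3.75, n = 12
h = (b - a)/n = 0.166667

Trapezoidal rule: (h/2)[f(x₀) + 2f(x₁) + 2f(x₂) + ... + f(xₙ)]

x_0 = 1.7500, f(x_0) = 0.173774, coefficient = 1
x_1 = 1.9167, f(x_1) = 0.147096, coefficient = 2
x_2 = 2.0833, f(x_2) = 0.124514, coefficient = 2
x_3 = 2.2500, f(x_3) = 0.105399, coefficient = 2
x_4 = 2.4167, f(x_4) = 0.089219, coefficient = 2
x_5 = 2.5833, f(x_5) = 0.075522, coefficient = 2
x_6 = 2.7500, f(x_6) = 0.063928, coefficient = 2
x_7 = 2.9167, f(x_7) = 0.054114, coefficient = 2
x_8 = 3.0833, f(x_8) = 0.045806, coefficient = 2
x_9 = 3.2500, f(x_9) = 0.038774, coefficient = 2
x_10 = 3.4167, f(x_10) = 0.032822, coefficient = 2
x_11 = 3.5833, f(x_11) = 0.027783, coefficient = 2
x_12 = 3.7500, f(x_12) = 0.023518, coefficient = 1

I ≈ (0.166667/2) × 1.807246 = 0.150604
Exact value: 0.150256
Error: 0.000348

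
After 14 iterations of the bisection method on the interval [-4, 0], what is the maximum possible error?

Bisection error bound: |error| ≤ (b-a)/2^n
|error| ≤ (0 - (-4))/2^14 = 4/2^14
|error| ≤ 0.0002441406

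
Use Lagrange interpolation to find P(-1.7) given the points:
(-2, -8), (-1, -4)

Lagrange interpolation formula:
P(x) = Σ yᵢ × Lᵢ(x)
where Lᵢ(x) = Π_{j≠i} (x - xⱼ)/(xᵢ - xⱼ)

L_0(-1.7) = (-1.7 - (-1))/(-2 - (-1)) = 0.700000
L_1(-1.7) = (-1.7 - (-2))/(-1 - (-2)) = 0.300000

P(-1.7) = (-8)×L_0(-1.7) + (-4)×L_1(-1.7)
P(-1.7) = -6.800000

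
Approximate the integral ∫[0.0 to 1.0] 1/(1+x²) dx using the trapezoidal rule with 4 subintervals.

f(x) = 1/(1+x²)
a = 0.0, b = 1.0, n = 4
h = (b - a)/n = 0.250000

Trapezoidal rule: (h/2)[f(x₀) + 2f(x₁) + 2f(x₂) + ... + f(xₙ)]

x_0 = 0.0000, f(x_0) = 1.000000, coefficient = 1
x_1 = 0.2500, f(x_1) = 0.941176, coefficient = 2
x_2 = 0.5000, f(x_2) = 0.800000, coefficient = 2
x_3 = 0.7500, f(x_3) = 0.640000, coefficient = 2
x_4 = 1.0000, f(x_4) = 0.500000, coefficient = 1

I ≈ (0.250000/2) × 6.262353 = 0.782794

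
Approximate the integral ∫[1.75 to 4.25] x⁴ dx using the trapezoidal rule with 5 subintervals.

f(x) = x⁴
a = 1.75, b = 4.25, n = 5
h = (b - a)/n = 0.500000

Trapezoidal rule: (h/2)[f(x₀) + 2f(x₁) + 2f(x₂) + ... + f(xₙ)]

x_0 = 1.7500, f(x_0) = 9.378906, coefficient = 1
x_1 = 2.2500, f(x_1) = 25.628906, coefficient = 2
x_2 = 2.7500, f(x_2) = 57.191406, coefficient = 2
x_3 = 3.2500, f(x_3) = 111.566406, coefficient = 2
x_4 = 3.7500, f(x_4) = 197.753906, coefficient = 2
x_5 = 4.2500, f(x_5) = 326.253906, coefficient = 1

I ≈ (0.500000/2) × 1119.914062 = 279.978516
Exact value: 274.033203
Error: 5.945312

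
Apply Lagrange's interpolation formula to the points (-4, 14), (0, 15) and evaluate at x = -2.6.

Lagrange interpolation formula:
P(x) = Σ yᵢ × Lᵢ(x)
where Lᵢ(x) = Π_{j≠i} (x - xⱼ)/(xᵢ - xⱼ)

L_0(-2.6) = (-2.6 - 0)/(-4 - 0) = 0.650000
L_1(-2.6) = (-2.6 - (-4))/(0 - (-4)) = 0.350000

P(-2.6) = 14×L_0(-2.6) + 15×L_1(-2.6)
P(-2.6) = 14.350000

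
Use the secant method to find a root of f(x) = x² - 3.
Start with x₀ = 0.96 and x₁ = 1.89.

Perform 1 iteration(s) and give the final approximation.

f(x) = x² - 3
x₀ = 0.96, x₁ = 1.89

Secant formula: x_{n+1} = x_n - f(x_n)(x_n - x_{n-1})/(f(x_n) - f(x_{n-1}))

Iteration 1:
  f(0.960000) = -2.078400
  f(1.890000) = 0.572100
  x_2 = 1.890000 - 0.572100×(1.890000 - 0.960000)/(0.572100 - (-2.078400))
       = 1.689263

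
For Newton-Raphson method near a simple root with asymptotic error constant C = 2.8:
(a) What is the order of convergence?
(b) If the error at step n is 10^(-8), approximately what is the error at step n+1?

(a) Newton-Raphson has quadratic (order 2) convergence near simple roots.
    This means |e_{n+1}| ≈ C|e_n|².

(b) With |e_n| = 10^(-8) and C = 2.8:
    |e_{n+1}| ≈ 2.8 × (10^(-8))² = 2.8 × 10^(-16)

(a) 2 (quadratic); (b) |e_{n+1}| ≈ 2.800e-16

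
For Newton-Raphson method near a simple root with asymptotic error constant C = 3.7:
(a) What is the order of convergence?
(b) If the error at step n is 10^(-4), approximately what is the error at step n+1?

(a) Newton-Raphson has quadratic (order 2) convergence near simple roots.
    This means |e_{n+1}| ≈ C|e_n|².

(b) With |e_n| = 10^(-4) and C = 3.7:
    |e_{n+1}| ≈ 3.7 × (10^(-4))² = 3.7 × 10^(-8)

(a) 2 (quadratic); (b) |e_{n+1}| ≈ 3.700e-08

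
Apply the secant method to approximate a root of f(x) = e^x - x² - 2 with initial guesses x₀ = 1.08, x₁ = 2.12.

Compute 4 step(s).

f(x) = e^x - x² - 2
x₀ = 1.08, x₁ = 2.12

Secant formula: x_{n+1} = x_n - f(x_n)(x_n - x_{n-1})/(f(x_n) - f(x_{n-1}))

Iteration 1:
  f(1.080000) = -0.221720
  f(2.120000) = 1.836737
  x_2 = 2.120000 - 1.836737×(2.120000 - 1.080000)/(1.836737 - (-0.221720))
       = 1.192020
Iteration 2:
  f(2.120000) = 1.836737
  f(1.192020) = -0.127184
  x_3 = 1.192020 - (-0.127184)×(1.192020 - 2.120000)/(-0.127184 - 1.836737)
       = 1.252116
Iteration 3:
  f(1.192020) = -0.127184
  f(1.252116) = -0.070058
  x_4 = 1.252116 - (-0.070058)×(1.252116 - 1.192020)/(-0.070058 - (-0.127184))
       = 1.325817
Iteration 4:
  f(1.252116) = -0.070058
  f(1.325817) = 0.007469
  x_5 = 1.325817 - 0.007469×(1.325817 - 1.252116)/(0.007469 - (-0.070058))
       = 1.318716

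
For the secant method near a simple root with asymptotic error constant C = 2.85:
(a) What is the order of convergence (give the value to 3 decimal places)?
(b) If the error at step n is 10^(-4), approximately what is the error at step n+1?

(a) Secant method has superlinear convergence with order φ = (1+√5)/2 ≈ 1.618.
    This means |e_{n+1}| ≈ C|e_n|^1.618.

(b) With |e_n| = 10^(-4) and C = 2.85:
    |e_{n+1}| ≈ 2.85 × (10^(-4))^1.618 = 2.85 × 10^(-6.47)

(a) ≈ 1.618 (golden ratio); (b) |e_{n+1}| ≈ 9.610e-07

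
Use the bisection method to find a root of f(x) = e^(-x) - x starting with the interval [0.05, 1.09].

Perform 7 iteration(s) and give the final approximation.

f(x) = e^(-x) - x
Initial interval: [0.05, 1.09]

Iteration 1:
  c_1 = (0.050000 + 1.090000)/2 = 0.570000
  f(c_1) = f(0.570000) = -0.004475
  f(a) × f(c) < 0, new interval: [0.050000, 0.570000]
Iteration 2:
  c_2 = (0.050000 + 0.570000)/2 = 0.310000
  f(c_2) = f(0.310000) = 0.423447
  f(a) × f(c) ≥ 0, new interval: [0.310000, 0.570000]
Iteration 3:
  c_3 = (0.310000 + 0.570000)/2 = 0.440000
  f(c_3) = f(0.440000) = 0.204036
  f(a) × f(c) ≥ 0, new interval: [0.440000, 0.570000]
Iteration 4:
  c_4 = (0.440000 + 0.570000)/2 = 0.505000
  f(c_4) = f(0.505000) = 0.098506
  f(a) × f(c) ≥ 0, new interval: [0.505000, 0.570000]
Iteration 5:
  c_5 = (0.505000 + 0.570000)/2 = 0.537500
  f(c_5) = f(0.537500) = 0.046707
  f(a) × f(c) ≥ 0, new interval: [0.537500, 0.570000]
Iteration 6:
  c_6 = (0.537500 + 0.570000)/2 = 0.553750
  f(c_6) = f(0.553750) = 0.021040
  f(a) × f(c) ≥ 0, new interval: [0.553750, 0.570000]
Iteration 7:
  c_7 = (0.553750 + 0.570000)/2 = 0.561875
  f(c_7) = f(0.561875) = 0.008264
  f(a) × f(c) ≥ 0, new interval: [0.561875, 0.570000]

After 7 iteration(s), the approximation is c_7 = 0.561875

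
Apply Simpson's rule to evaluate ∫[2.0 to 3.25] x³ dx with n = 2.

f(x) = x³
a = 2.0, b = 3.25, n = 2
h = (b - a)/n = 0.625000

Simpson's rule: (h/3)[f(x₀) + 4f(x₁) + 2f(x₂) + ... + f(xₙ)]

x_0 = 2.0000, f(x_0) = 8.000000, coefficient = 1
x_1 = 2.6250, f(x_1) = 18.087891, coefficient = 4
x_2 = 3.2500, f(x_2) = 34.328125, coefficient = 1

I ≈ (0.625000/3) × 114.679688 = 23.891602
Exact value: 23.891602
Error: 0.000000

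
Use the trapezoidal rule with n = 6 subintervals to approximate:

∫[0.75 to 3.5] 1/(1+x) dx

f(x) = 1/(1+x)
a = 0.75, b = 3.5, n = 6
h = (b - a)/n = 0.458333

Trapezoidal rule: (h/2)[f(x₀) + 2f(x₁) + 2f(x₂) + ... + f(xₙ)]

x_0 = 0.7500, f(x_0) = 0.571429, coefficient = 1
x_1 = 1.2083, f(x_1) = 0.452830, coefficient = 2
x_2 = 1.6667, f(x_2) = 0.375000, coefficient = 2
x_3 = 2.1250, f(x_3) = 0.320000, coefficient = 2
x_4 = 2.5833, f(x_4) = 0.279070, coefficient = 2
x_5 = 3.0417, f(x_5) = 0.247423, coefficient = 2
x_6 = 3.5000, f(x_6) = 0.222222, coefficient = 1

I ≈ (0.458333/2) × 4.142296 = 0.949276
Exact value: 0.944462
Error: 0.004815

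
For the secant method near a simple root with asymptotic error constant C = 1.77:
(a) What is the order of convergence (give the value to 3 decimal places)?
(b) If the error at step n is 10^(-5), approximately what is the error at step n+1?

(a) Secant method has superlinear convergence with order φ = (1+√5)/2 ≈ 1.618.
    This means |e_{n+1}| ≈ C|e_n|^1.618.

(b) With |e_n| = 10^(-5) and C = 1.77:
    |e_{n+1}| ≈ 1.77 × (10^(-5))^1.618 = 1.77 × 10^(-8.09)

(a) ≈ 1.618 (golden ratio); (b) |e_{n+1}| ≈ 1.438e-08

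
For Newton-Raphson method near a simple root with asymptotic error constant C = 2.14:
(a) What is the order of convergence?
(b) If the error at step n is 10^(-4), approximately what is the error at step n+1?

(a) Newton-Raphson has quadratic (order 2) convergence near simple roots.
    This means |e_{n+1}| ≈ C|e_n|².

(b) With |e_n| = 10^(-4) and C = 2.14:
    |e_{n+1}| ≈ 2.14 × (10^(-4))² = 2.14 × 10^(-8)

(a) 2 (quadratic); (b) |e_{n+1}| ≈ 2.140e-08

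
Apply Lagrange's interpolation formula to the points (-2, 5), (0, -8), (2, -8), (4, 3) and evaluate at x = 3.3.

Lagrange interpolation formula:
P(x) = Σ yᵢ × Lᵢ(x)
where Lᵢ(x) = Π_{j≠i} (x - xⱼ)/(xᵢ - xⱼ)

L_0(3.3) = (3.3 - 0)/(-2 - 0) × (3.3 - 2)/(-2 - 2) × (3.3 - 4)/(-2 - 4) = 0.062563
L_1(3.3) = (3.3 - (-2))/(0 - (-2)) × (3.3 - 2)/(0 - 2) × (3.3 - 4)/(0 - 4) = -0.301438
L_2(3.3) = (3.3 - (-2))/(2 - (-2)) × (3.3 - 0)/(2 - 0) × (3.3 - 4)/(2 - 4) = 0.765188
L_3(3.3) = (3.3 - (-2))/(4 - (-2)) × (3.3 - 0)/(4 - 0) × (3.3 - 2)/(4 - 2) = 0.473687

P(3.3) = 5×L_0(3.3) + (-8)×L_1(3.3) + (-8)×L_2(3.3) + 3×L_3(3.3)
P(3.3) = -1.976125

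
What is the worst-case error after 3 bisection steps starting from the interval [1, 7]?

Bisection error bound: |error| ≤ (b-a)/2^n
|error| ≤ (7 - 1)/2^3 = 6/2^3
|error| ≤ 0.7500000000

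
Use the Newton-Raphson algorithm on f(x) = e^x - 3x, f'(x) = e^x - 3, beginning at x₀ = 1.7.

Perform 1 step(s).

f(x) = e^x - 3x
f'(x) = e^x - 3
x₀ = 1.7

Newton-Raphson formula: x_{n+1} = x_n - f(x_n)/f'(x_n)

Iteration 1:
  f(1.700000) = 0.373947
  f'(1.700000) = 2.473947
  x_1 = 1.700000 - 0.373947/2.473947 = 1.548846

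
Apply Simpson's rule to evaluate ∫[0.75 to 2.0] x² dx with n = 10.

f(x) = x²
a = 0.75, b = 2.0, n = 10
h = (b - a)/n = 0.125000

Simpson's rule: (h/3)[f(x₀) + 4f(x₁) + 2f(x₂) + ... + f(xₙ)]

x_0 = 0.7500, f(x_0) = 0.562500, coefficient = 1
x_1 = 0.8750, f(x_1) = 0.765625, coefficient = 4
x_2 = 1.0000, f(x_2) = 1.000000, coefficient = 2
x_3 = 1.1250, f(x_3) = 1.265625, coefficient = 4
x_4 = 1.2500, f(x_4) = 1.562500, coefficient = 2
x_5 = 1.3750, f(x_5) = 1.890625, coefficient = 4
x_6 = 1.5000, f(x_6) = 2.250000, coefficient = 2
x_7 = 1.6250, f(x_7) = 2.640625, coefficient = 4
x_8 = 1.7500, f(x_8) = 3.062500, coefficient = 2
x_9 = 1.8750, f(x_9) = 3.515625, coefficient = 4
x_10 = 2.0000, f(x_10) = 4.000000, coefficient = 1

I ≈ (0.125000/3) × 60.625000 = 2.526042
Exact value: 2.526042
Error: 0.000000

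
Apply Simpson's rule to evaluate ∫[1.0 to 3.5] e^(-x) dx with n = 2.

f(x) = e^(-x)
a = 1.0, b = 3.5, n = 2
h = (b - a)/n = 1.250000

Simpson's rule: (h/3)[f(x₀) + 4f(x₁) + 2f(x₂) + ... + f(xₙ)]

x_0 = 1.0000, f(x_0) = 0.367879, coefficient = 1
x_1 = 2.2500, f(x_1) = 0.105399, coefficient = 4
x_2 = 3.5000, f(x_2) = 0.030197, coefficient = 1

I ≈ (1.250000/3) × 0.819674 = 0.341531
Exact value: 0.337682
Error: 0.003849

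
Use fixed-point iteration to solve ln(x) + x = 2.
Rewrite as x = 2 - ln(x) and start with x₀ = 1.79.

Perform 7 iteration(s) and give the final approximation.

Equation: ln(x) + x = 2
Fixed-point form: x = 2 - ln(x)
x₀ = 1.79

x_1 = g(1.790000) = 1.417784
x_2 = g(1.417784) = 1.650905
x_3 = g(1.650905) = 1.498677
x_4 = g(1.498677) = 1.595418
x_5 = g(1.595418) = 1.532865
x_6 = g(1.532865) = 1.572862
x_7 = g(1.572862) = 1.547103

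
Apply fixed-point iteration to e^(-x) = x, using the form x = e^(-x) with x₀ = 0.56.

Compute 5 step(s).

Equation: e^(-x) = x
Fixed-point form: x = e^(-x)
x₀ = 0.56

x_1 = g(0.560000) = 0.571209
x_2 = g(0.571209) = 0.564842
x_3 = g(0.564842) = 0.568450
x_4 = g(0.568450) = 0.566403
x_5 = g(0.566403) = 0.567563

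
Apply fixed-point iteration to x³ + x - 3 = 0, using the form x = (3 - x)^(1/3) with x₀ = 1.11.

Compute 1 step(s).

Equation: x³ + x - 3 = 0
Fixed-point form: x = (3 - x)^(1/3)
x₀ = 1.11

x_1 = g(1.110000) = 1.236386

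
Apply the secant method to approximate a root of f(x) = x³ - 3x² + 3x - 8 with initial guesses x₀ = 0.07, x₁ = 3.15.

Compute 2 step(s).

f(x) = x³ - 3x² + 3x - 8
x₀ = 0.07, x₁ = 3.15

Secant formula: x_{n+1} = x_n - f(x_n)(x_n - x_{n-1})/(f(x_n) - f(x_{n-1}))

Iteration 1:
  f(0.070000) = -7.804357
  f(3.150000) = 2.938375
  x_2 = 3.150000 - 2.938375×(3.150000 - 0.070000)/(2.938375 - (-7.804357))
       = 2.307552
Iteration 2:
  f(3.150000) = 2.938375
  f(2.307552) = -4.764489
  x_3 = 2.307552 - (-4.764489)×(2.307552 - 3.150000)/(-4.764489 - 2.938375)
       = 2.828635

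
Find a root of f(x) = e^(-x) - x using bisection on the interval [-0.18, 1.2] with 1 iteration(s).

f(x) = e^(-x) - x
Initial interval: [-0.18, 1.2]

Iteration 1:
  c_1 = (-0.180000 + 1.200000)/2 = 0.510000
  f(c_1) = f(0.510000) = 0.090496
  f(a) × f(c) ≥ 0, new interval: [0.510000, 1.200000]

After 1 iteration(s), the approximation is c_1 = 0.510000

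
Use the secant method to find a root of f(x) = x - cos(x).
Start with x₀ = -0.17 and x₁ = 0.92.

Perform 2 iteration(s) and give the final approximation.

f(x) = x - cos(x)
x₀ = -0.17, x₁ = 0.92

Secant formula: x_{n+1} = x_n - f(x_n)(x_n - x_{n-1})/(f(x_n) - f(x_{n-1}))

Iteration 1:
  f(-0.170000) = -1.155585
  f(0.920000) = 0.314180
  x_2 = 0.920000 - 0.314180×(0.920000 - (-0.170000))/(0.314180 - (-1.155585))
       = 0.686999
Iteration 2:
  f(0.920000) = 0.314180
  f(0.686999) = -0.086153
  x_3 = 0.686999 - (-0.086153)×(0.686999 - 0.920000)/(-0.086153 - 0.314180)
       = 0.737142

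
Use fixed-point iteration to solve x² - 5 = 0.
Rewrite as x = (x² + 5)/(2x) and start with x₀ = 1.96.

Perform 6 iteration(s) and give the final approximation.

Equation: x² - 5 = 0
Fixed-point form: x = (x² + 5)/(2x)
x₀ = 1.96

x_1 = g(1.960000) = 2.255510
x_2 = g(2.255510) = 2.236152
x_3 = g(2.236152) = 2.236068
x_4 = g(2.236068) = 2.236068
x_5 = g(2.236068) = 2.236068
x_6 = g(2.236068) = 2.236068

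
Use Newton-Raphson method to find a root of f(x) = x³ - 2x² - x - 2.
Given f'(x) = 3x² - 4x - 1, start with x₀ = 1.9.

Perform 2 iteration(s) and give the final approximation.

f(x) = x³ - 2x² - x - 2
f'(x) = 3x² - 4x - 1
x₀ = 1.9

Newton-Raphson formula: x_{n+1} = x_n - f(x_n)/f'(x_n)

Iteration 1:
  f(1.900000) = -4.261000
  f'(1.900000) = 2.230000
  x_1 = 1.900000 - (-4.261000)/2.230000 = 3.810762
Iteration 2:
  f(3.810762) = 20.484964
  f'(3.810762) = 27.322679
  x_2 = 3.810762 - 20.484964/27.322679 = 3.061020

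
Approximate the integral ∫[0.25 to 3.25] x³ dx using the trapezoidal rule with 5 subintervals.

f(x) = x³
a = 0.25, b = 3.25, n = 5
h = (b - a)/n = 0.600000

Trapezoidal rule: (h/2)[f(x₀) + 2f(x₁) + 2f(x₂) + ... + f(xₙ)]

x_0 = 0.2500, f(x_0) = 0.015625, coefficient = 1
x_1 = 0.8500, f(x_1) = 0.614125, coefficient = 2
x_2 = 1.4500, f(x_2) = 3.048625, coefficient = 2
x_3 = 2.0500, f(x_3) = 8.615125, coefficient = 2
x_4 = 2.6500, f(x_4) = 18.609625, coefficient = 2
x_5 = 3.2500, f(x_5) = 34.328125, coefficient = 1

I ≈ (0.600000/2) × 96.118750 = 28.835625
Exact value: 27.890625
Error: 0.945000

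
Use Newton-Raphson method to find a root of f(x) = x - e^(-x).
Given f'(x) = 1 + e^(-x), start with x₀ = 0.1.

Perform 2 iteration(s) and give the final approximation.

f(x) = x - e^(-x)
f'(x) = 1 + e^(-x)
x₀ = 0.1

Newton-Raphson formula: x_{n+1} = x_n - f(x_n)/f'(x_n)

Iteration 1:
  f(0.100000) = -0.804837
  f'(0.100000) = 1.904837
  x_1 = 0.100000 - (-0.804837)/1.904837 = 0.522523
Iteration 2:
  f(0.522523) = -0.070500
  f'(0.522523) = 1.593023
  x_2 = 0.522523 - (-0.070500)/1.593023 = 0.566778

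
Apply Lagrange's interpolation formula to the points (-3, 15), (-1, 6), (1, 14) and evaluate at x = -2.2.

Lagrange interpolation formula:
P(x) = Σ yᵢ × Lᵢ(x)
where Lᵢ(x) = Π_{j≠i} (x - xⱼ)/(xᵢ - xⱼ)

L_0(-2.2) = (-2.2 - (-1))/(-3 - (-1)) × (-2.2 - 1)/(-3 - 1) = 0.480000
L_1(-2.2) = (-2.2 - (-3))/(-1 - (-3)) × (-2.2 - 1)/(-1 - 1) = 0.640000
L_2(-2.2) = (-2.2 - (-3))/(1 - (-3)) × (-2.2 - (-1))/(1 - (-1)) = -0.120000

P(-2.2) = 15×L_0(-2.2) + 6×L_1(-2.2) + 14×L_2(-2.2)
P(-2.2) = 9.360000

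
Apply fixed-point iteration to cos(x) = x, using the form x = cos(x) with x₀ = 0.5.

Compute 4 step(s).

Equation: cos(x) = x
Fixed-point form: x = cos(x)
x₀ = 0.5

x_1 = g(0.500000) = 0.877583
x_2 = g(0.877583) = 0.639012
x_3 = g(0.639012) = 0.802685
x_4 = g(0.802685) = 0.694778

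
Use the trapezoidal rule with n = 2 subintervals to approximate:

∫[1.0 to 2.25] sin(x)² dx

f(x) = sin(x)²
a = 1.0, b = 2.25, n = 2
h = (b - a)/n = 0.625000

Trapezoidal rule: (h/2)[f(x₀) + 2f(x₁) + 2f(x₂) + ... + f(xₙ)]

x_0 = 1.0000, f(x_0) = 0.708073, coefficient = 1
x_1 = 1.6250, f(x_1) = 0.997065, coefficient = 2
x_2 = 2.2500, f(x_2) = 0.605398, coefficient = 1

I ≈ (0.625000/2) × 3.307601 = 1.033625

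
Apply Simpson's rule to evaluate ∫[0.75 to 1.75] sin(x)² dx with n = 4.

f(x) = sin(x)²
a = 0.75, b = 1.75, n = 4
h = (b - a)/n = 0.250000

Simpson's rule: (h/3)[f(x₀) + 4f(x₁) + 2f(x₂) + ... + f(xₙ)]

x_0 = 0.7500, f(x_0) = 0.464631, coefficient = 1
x_1 = 1.0000, f(x_1) = 0.708073, coefficient = 4
x_2 = 1.2500, f(x_2) = 0.900572, coefficient = 2
x_3 = 1.5000, f(x_3) = 0.994996, coefficient = 4
x_4 = 1.7500, f(x_4) = 0.968228, coefficient = 1

I ≈ (0.250000/3) × 10.046282 = 0.837190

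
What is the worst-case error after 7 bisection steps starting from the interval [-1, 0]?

Bisection error bound: |error| ≤ (b-a)/2^n
|error| ≤ (0 - (-1))/2^7 = 1/2^7
|error| ≤ 0.0078125000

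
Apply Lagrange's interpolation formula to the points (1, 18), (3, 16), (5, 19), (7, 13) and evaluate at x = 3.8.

Lagrange interpolation formula:
P(x) = Σ yᵢ × Lᵢ(x)
where Lᵢ(x) = Π_{j≠i} (x - xⱼ)/(xᵢ - xⱼ)

L_0(3.8) = (3.8 - 3)/(1 - 3) × (3.8 - 5)/(1 - 5) × (3.8 - 7)/(1 - 7) = -0.064000
L_1(3.8) = (3.8 - 1)/(3 - 1) × (3.8 - 5)/(3 - 5) × (3.8 - 7)/(3 - 7) = 0.672000
L_2(3.8) = (3.8 - 1)/(5 - 1) × (3.8 - 3)/(5 - 3) × (3.8 - 7)/(5 - 7) = 0.448000
L_3(3.8) = (3.8 - 1)/(7 - 1) × (3.8 - 3)/(7 - 3) × (3.8 - 5)/(7 - 5) = -0.056000

P(3.8) = 18×L_0(3.8) + 16×L_1(3.8) + 19×L_2(3.8) + 13×L_3(3.8)
P(3.8) = 17.384000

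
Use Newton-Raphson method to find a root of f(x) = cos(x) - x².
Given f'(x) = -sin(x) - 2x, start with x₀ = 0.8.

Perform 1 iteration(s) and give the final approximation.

f(x) = cos(x) - x²
f'(x) = -sin(x) - 2x
x₀ = 0.8

Newton-Raphson formula: x_{n+1} = x_n - f(x_n)/f'(x_n)

Iteration 1:
  f(0.800000) = 0.056707
  f'(0.800000) = -2.317356
  x_1 = 0.800000 - 0.056707/(-2.317356) = 0.824470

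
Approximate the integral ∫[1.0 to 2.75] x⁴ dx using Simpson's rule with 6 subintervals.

f(x) = x⁴
a = 1.0, b = 2.75, n = 6
h = (b - a)/n = 0.291667

Simpson's rule: (h/3)[f(x₀) + 4f(x₁) + 2f(x₂) + ... + f(xₙ)]

x_0 = 1.0000, f(x_0) = 1.000000, coefficient = 1
x_1 = 1.2917, f(x_1) = 2.783568, coefficient = 4
x_2 = 1.5833, f(x_2) = 6.284770, coefficient = 2
x_3 = 1.8750, f(x_3) = 12.359619, coefficient = 4
x_4 = 2.1667, f(x_4) = 22.037809, coefficient = 2
x_5 = 2.4583, f(x_5) = 36.522717, coefficient = 4
x_6 = 2.7500, f(x_6) = 57.191406, coefficient = 1

I ≈ (0.291667/3) × 321.500181 = 31.256962
Exact value: 31.255273
Error: 0.001689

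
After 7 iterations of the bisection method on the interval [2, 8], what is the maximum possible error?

Bisection error bound: |error| ≤ (b-a)/2^n
|error| ≤ (8 - 2)/2^7 = 6/2^7
|error| ≤ 0.0468750000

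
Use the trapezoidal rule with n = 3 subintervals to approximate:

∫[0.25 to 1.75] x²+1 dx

f(x) = x²+1
a = 0.25, b = 1.75, n = 3
h = (b - a)/n = 0.500000

Trapezoidal rule: (h/2)[f(x₀) + 2f(x₁) + 2f(x₂) + ... + f(xₙ)]

x_0 = 0.2500, f(x_0) = 1.062500, coefficient = 1
x_1 = 0.7500, f(x_1) = 1.562500, coefficient = 2
x_2 = 1.2500, f(x_2) = 2.562500, coefficient = 2
x_3 = 1.7500, f(x_3) = 4.062500, coefficient = 1

I ≈ (0.500000/2) × 13.375000 = 3.343750
Exact value: 3.281250
Error: 0.062500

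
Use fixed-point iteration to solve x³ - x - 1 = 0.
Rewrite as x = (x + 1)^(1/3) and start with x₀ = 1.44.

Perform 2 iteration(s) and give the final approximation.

Equation: x³ - x - 1 = 0
Fixed-point form: x = (x + 1)^(1/3)
x₀ = 1.44

x_1 = g(1.440000) = 1.346263
x_2 = g(1.346263) = 1.328798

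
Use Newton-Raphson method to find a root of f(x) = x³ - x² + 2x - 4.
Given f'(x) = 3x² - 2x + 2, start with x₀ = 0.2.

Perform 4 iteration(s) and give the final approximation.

f(x) = x³ - x² + 2x - 4
f'(x) = 3x² - 2x + 2
x₀ = 0.2

Newton-Raphson formula: x_{n+1} = x_n - f(x_n)/f'(x_n)

Iteration 1:
  f(0.200000) = -3.632000
  f'(0.200000) = 1.720000
  x_1 = 0.200000 - (-3.632000)/1.720000 = 2.311628
Iteration 2:
  f(2.311628) = 7.632102
  f'(2.311628) = 13.407615
  x_2 = 2.311628 - 7.632102/13.407615 = 1.742392
Iteration 3:
  f(1.742392) = 1.738631
  f'(1.742392) = 7.623002
  x_3 = 1.742392 - 1.738631/7.623002 = 1.514315
Iteration 4:
  f(1.514315) = 0.208029
  f'(1.514315) = 5.850817
  x_4 = 1.514315 - 0.208029/5.850817 = 1.478759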